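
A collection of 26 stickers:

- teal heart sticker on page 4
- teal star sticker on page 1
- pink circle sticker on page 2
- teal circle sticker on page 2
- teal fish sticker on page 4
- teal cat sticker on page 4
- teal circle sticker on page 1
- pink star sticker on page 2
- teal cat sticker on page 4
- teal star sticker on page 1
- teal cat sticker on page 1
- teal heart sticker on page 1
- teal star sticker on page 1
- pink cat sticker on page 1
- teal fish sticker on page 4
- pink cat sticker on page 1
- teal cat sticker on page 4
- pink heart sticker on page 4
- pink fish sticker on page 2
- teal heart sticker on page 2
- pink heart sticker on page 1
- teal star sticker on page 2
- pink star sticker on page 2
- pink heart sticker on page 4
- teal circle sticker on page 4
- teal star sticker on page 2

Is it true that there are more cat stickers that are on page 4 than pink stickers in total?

False

cat stickers on page 4: 3.
pink stickers: 9.
The claim requires 3 > 9, which does not hold.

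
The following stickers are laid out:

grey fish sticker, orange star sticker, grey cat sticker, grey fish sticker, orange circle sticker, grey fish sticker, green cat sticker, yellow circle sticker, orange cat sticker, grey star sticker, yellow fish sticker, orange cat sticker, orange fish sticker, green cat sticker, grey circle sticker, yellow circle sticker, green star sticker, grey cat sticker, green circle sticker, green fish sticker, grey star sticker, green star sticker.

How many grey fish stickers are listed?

3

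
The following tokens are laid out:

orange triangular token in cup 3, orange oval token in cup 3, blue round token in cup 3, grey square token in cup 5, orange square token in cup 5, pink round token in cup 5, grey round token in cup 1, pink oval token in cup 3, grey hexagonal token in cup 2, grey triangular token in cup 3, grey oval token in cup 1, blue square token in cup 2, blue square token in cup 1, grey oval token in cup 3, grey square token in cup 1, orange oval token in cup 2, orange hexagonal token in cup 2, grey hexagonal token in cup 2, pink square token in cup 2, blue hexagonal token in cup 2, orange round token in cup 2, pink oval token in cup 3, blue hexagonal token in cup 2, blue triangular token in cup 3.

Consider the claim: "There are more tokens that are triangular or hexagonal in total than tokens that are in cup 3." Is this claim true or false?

tokens that are triangular or hexagonal: 8.
tokens in cup 3: 8.
The claim requires 8 > 8, which does not hold.

False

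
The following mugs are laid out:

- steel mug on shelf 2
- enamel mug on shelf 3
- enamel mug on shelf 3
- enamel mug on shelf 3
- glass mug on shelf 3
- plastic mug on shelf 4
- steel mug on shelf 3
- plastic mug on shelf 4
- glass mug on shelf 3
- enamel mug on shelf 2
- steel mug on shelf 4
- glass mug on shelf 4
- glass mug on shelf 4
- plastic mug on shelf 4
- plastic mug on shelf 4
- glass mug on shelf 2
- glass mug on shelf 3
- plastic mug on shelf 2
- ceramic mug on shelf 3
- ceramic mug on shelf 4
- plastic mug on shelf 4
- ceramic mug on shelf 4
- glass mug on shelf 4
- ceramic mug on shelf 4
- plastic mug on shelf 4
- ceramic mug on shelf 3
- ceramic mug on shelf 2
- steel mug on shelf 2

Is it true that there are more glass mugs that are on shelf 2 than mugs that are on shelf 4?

False

glass mugs on shelf 2: 1.
mugs on shelf 4: 13.
The claim requires 1 > 13, which does not hold.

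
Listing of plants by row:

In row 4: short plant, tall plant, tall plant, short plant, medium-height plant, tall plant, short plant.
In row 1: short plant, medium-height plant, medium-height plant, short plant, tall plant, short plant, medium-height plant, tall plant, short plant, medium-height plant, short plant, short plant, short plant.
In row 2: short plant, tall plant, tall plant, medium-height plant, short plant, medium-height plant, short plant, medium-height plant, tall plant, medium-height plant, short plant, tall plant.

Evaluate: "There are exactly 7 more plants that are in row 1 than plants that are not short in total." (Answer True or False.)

plants in row 1: 13.
plants that are not short: 18.
The claim requires 13 − 18 (= -5) to equal 7, which does not hold.

False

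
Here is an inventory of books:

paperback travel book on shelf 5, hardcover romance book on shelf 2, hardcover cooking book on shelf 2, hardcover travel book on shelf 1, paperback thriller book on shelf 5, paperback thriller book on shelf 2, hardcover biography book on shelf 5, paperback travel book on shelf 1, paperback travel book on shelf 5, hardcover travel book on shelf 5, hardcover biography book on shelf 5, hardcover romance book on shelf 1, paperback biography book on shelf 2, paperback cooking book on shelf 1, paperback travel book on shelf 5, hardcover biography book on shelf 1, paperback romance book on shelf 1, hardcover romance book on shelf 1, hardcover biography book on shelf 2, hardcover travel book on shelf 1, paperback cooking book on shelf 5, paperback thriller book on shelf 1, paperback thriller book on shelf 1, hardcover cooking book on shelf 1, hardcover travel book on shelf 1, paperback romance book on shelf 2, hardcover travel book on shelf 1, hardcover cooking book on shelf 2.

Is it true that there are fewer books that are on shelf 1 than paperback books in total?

False

|books on shelf 1| = 13.
|paperback books| = 13.
The claim requires 13 < 13, which does not hold.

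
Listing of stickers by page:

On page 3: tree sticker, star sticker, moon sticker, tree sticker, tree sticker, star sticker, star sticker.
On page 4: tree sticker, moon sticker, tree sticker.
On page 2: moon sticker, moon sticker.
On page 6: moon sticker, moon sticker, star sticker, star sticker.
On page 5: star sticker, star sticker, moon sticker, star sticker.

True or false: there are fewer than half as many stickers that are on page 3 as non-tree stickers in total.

There are 7 stickers on page 3.
There are 15 non-tree stickers.
The claim requires 2 × 7 = 14 < 15, which holds.

True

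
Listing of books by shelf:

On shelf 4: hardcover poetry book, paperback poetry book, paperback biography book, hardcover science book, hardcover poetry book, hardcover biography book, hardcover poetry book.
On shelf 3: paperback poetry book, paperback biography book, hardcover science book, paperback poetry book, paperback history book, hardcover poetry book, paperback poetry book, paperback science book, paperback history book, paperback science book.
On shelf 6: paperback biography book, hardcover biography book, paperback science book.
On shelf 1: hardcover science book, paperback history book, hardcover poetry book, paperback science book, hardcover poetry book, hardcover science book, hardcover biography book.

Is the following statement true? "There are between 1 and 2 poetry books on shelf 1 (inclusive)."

True

|poetry books on shelf 1| = 2.
The claim requires 1 ≤ 2 ≤ 2, which holds.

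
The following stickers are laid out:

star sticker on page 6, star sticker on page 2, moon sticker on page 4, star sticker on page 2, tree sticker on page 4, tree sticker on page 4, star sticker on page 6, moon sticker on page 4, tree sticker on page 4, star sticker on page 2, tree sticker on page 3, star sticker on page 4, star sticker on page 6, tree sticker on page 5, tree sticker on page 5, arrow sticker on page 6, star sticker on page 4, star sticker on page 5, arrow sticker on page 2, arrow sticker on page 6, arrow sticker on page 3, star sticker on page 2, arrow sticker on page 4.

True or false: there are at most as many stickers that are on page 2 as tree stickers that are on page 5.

|stickers on page 2| = 5.
|tree stickers on page 5| = 2.
The claim requires 5 ≤ 2, which does not hold.

False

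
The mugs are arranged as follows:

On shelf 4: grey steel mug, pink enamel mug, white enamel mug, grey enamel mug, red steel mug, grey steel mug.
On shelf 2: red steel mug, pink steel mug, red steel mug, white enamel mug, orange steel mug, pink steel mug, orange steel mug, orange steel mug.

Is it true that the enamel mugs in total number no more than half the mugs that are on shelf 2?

True

enamel mugs: 4.
mugs on shelf 2: 8.
The claim requires 2 × 4 = 8 ≤ 8, which holds.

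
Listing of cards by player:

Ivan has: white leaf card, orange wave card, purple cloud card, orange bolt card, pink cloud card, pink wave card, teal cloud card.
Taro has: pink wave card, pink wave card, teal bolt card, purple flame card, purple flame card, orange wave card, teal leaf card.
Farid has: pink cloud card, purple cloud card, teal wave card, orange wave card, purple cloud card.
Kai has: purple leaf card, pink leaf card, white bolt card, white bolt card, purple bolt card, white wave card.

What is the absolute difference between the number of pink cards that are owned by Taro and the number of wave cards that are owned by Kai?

pink cards owned by Taro: 2. wave cards owned by Kai: 1.
|2 − 1| = 2 − 1 = 1.

1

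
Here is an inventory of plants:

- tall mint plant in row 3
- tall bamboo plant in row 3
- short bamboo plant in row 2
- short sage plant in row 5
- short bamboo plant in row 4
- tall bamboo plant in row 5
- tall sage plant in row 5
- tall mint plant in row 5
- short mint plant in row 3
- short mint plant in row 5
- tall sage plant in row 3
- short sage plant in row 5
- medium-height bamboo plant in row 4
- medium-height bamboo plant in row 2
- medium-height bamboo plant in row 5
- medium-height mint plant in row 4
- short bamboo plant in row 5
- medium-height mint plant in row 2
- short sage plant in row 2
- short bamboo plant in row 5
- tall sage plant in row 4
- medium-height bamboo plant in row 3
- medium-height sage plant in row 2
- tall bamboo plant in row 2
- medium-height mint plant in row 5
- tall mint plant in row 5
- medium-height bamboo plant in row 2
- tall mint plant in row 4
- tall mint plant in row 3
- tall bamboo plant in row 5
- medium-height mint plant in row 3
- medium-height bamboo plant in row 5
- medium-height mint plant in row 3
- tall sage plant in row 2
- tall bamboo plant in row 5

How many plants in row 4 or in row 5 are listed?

in row 4: 5; in row 5: 14; together 5 + 14 = 19.

19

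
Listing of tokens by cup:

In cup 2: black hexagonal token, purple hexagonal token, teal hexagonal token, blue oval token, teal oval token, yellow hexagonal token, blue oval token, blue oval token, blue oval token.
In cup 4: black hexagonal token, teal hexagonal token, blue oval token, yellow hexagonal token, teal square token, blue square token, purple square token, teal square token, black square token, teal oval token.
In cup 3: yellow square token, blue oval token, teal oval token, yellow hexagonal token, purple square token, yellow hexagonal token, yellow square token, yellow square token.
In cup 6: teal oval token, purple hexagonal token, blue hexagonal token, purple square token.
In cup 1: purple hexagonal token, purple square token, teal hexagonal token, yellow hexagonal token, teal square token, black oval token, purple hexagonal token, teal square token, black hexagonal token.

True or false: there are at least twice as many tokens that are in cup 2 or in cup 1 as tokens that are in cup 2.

There are 18 tokens in cup 2 or in cup 1.
There are 9 tokens in cup 2.
The claim requires 18 ≥ 2 × 9 = 18, which holds.

True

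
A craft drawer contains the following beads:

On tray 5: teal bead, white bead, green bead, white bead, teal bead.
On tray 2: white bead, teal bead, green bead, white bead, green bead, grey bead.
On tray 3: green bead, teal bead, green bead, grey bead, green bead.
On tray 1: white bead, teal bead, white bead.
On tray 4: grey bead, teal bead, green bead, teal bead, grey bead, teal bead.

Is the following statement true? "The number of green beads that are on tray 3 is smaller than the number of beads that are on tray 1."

False

green beads on tray 3: 3.
beads on tray 1: 3.
The claim requires 3 < 3, which does not hold.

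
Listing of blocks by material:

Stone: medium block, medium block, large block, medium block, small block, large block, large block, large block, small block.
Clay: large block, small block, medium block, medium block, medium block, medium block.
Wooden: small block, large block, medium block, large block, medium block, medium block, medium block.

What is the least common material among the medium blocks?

Counts by material (restricted to medium blocks): clay 4, wooden 4, stone 3.
The minimum is 3, held uniquely by stone.

stone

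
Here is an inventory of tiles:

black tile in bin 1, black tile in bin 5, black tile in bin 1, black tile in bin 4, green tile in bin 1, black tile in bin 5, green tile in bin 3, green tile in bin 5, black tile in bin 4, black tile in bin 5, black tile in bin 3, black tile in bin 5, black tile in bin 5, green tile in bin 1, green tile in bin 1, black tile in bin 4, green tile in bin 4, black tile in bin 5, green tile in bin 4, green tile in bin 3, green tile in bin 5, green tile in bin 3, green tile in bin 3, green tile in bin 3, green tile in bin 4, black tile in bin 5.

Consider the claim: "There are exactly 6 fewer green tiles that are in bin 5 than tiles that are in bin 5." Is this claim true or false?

green tiles in bin 5: 2.
tiles in bin 5: 9.
The claim requires 9 − 2 (= 7) to equal 6, which does not hold.

False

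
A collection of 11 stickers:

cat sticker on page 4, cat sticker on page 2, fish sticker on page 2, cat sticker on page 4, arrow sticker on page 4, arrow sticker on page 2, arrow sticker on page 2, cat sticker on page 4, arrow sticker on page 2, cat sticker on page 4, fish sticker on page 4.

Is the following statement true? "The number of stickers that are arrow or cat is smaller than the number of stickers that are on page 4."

|stickers that are arrow or cat| = 9.
|stickers on page 4| = 6.
The claim requires 9 < 6, which does not hold.

False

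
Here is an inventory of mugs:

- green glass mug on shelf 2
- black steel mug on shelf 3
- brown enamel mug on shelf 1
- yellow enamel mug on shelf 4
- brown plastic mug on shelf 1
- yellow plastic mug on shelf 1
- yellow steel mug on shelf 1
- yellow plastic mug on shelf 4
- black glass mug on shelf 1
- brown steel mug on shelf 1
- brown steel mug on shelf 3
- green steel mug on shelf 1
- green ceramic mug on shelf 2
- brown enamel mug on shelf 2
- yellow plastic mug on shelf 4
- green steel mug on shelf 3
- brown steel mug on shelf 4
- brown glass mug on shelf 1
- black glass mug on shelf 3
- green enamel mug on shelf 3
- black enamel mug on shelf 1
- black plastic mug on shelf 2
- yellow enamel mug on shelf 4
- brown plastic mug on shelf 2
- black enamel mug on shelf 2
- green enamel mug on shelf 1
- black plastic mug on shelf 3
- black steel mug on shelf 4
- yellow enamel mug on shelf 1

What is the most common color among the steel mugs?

brown

Counts by color (restricted to steel mugs): brown 3, black 2, green 2, yellow 1.
The maximum is 3, held uniquely by brown.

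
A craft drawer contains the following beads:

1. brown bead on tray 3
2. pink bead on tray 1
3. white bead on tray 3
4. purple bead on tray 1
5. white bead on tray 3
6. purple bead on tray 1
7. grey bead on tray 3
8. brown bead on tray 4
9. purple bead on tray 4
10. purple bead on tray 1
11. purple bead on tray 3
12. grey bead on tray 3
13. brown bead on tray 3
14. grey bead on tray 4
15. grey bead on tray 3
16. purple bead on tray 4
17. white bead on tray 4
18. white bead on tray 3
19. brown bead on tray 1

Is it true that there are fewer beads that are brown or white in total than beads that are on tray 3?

There are 8 beads that are brown or white.
There are 9 beads on tray 3.
The claim requires 8 < 9, which holds.

True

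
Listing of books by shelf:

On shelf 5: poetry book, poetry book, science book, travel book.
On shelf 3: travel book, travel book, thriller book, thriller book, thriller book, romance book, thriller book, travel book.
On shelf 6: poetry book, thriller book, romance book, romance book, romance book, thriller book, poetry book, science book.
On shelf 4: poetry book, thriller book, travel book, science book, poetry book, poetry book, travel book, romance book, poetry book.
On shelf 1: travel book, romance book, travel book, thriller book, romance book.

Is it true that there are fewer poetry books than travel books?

False

There are 8 poetry books.
There are 8 travel books.
The claim requires 8 < 8, which does not hold.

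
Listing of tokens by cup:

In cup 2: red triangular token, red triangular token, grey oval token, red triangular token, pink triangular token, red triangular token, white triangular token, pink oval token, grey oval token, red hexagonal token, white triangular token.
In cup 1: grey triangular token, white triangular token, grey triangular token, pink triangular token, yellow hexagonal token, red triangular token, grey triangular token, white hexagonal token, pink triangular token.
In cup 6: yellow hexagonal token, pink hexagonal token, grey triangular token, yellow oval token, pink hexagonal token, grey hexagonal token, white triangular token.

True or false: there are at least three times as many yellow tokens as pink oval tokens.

True

|yellow tokens| = 3.
|pink oval tokens| = 1.
The claim requires 3 ≥ 3 × 1 = 3, which holds.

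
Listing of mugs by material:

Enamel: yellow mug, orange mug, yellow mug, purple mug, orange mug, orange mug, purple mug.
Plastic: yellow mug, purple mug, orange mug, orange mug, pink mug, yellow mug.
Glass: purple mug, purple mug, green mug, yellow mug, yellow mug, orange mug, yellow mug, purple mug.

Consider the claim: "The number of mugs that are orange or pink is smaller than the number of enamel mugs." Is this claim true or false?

False

mugs that are orange or pink: 7.
enamel mugs: 7.
The claim requires 7 < 7, which does not hold.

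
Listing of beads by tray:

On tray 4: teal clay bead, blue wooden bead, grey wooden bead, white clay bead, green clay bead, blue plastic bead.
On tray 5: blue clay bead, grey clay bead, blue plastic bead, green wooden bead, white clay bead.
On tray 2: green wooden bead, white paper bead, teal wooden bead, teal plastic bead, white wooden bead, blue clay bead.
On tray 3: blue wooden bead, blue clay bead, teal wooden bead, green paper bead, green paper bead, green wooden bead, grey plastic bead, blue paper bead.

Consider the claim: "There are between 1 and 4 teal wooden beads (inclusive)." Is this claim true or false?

teal wooden beads: 2.
The claim requires 1 ≤ 2 ≤ 4, which holds.

True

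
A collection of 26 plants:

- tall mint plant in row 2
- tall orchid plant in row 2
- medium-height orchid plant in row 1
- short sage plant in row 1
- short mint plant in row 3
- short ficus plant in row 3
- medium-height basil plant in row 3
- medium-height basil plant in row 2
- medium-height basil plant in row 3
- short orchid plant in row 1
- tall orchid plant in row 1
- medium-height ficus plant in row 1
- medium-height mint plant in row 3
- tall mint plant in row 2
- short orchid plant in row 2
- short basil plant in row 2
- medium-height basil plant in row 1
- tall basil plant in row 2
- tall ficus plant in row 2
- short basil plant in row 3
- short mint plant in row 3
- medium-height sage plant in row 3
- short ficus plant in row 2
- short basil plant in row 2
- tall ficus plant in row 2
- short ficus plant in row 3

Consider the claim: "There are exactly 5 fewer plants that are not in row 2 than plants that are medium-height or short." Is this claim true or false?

False

|plants that are not in row 2| = 15.
|plants that are medium-height or short| = 19.
The claim requires 19 − 15 (= 4) to equal 5, which does not hold.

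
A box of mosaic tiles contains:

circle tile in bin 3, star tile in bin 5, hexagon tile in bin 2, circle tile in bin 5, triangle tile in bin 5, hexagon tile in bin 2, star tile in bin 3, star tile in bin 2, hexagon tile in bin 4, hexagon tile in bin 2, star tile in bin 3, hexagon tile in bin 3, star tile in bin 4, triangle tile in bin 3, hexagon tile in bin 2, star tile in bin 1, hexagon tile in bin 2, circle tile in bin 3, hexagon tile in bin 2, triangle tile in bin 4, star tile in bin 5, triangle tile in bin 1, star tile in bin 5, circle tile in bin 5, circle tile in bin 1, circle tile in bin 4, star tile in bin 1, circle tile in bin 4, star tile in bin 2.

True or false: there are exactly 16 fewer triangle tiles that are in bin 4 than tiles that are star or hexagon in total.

There is 1 triangle tile in bin 4.
There are 18 tiles that are star or hexagon.
The claim requires 18 − 1 (= 17) to equal 16, which does not hold.

False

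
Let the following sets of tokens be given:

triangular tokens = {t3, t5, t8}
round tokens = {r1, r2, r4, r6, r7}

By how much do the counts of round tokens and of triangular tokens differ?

2

round tokens: 5. triangular tokens: 3.
|5 − 3| = 5 − 3 = 2.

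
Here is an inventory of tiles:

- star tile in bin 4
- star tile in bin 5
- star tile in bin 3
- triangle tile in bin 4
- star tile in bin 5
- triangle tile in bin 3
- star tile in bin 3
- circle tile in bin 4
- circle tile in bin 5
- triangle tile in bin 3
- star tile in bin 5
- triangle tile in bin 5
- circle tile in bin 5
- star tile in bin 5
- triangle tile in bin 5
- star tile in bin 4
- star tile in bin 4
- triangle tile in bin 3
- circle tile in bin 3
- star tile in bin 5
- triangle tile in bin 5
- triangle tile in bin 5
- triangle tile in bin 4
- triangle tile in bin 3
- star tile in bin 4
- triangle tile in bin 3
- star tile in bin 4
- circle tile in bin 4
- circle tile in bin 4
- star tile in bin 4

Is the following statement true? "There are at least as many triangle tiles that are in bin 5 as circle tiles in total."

triangle tiles in bin 5: 4.
circle tiles: 6.
The claim requires 4 ≥ 6, which does not hold.

False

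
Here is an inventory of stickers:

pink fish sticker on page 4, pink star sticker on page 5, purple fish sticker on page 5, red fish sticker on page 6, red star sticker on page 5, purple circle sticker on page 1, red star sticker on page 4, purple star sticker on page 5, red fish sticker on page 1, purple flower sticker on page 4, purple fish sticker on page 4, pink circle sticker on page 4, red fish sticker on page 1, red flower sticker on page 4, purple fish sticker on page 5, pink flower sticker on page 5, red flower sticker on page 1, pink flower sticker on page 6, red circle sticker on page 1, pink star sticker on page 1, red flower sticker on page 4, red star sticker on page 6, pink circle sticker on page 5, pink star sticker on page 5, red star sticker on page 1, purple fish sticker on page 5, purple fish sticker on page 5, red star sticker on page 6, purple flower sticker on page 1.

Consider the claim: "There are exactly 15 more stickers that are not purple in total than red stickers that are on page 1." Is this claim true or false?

stickers that are not purple: 20.
red stickers on page 1: 5.
The claim requires 20 − 5 (= 15) to equal 15, which holds.

True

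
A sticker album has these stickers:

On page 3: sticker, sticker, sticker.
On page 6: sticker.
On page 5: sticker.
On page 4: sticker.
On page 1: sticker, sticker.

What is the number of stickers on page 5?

1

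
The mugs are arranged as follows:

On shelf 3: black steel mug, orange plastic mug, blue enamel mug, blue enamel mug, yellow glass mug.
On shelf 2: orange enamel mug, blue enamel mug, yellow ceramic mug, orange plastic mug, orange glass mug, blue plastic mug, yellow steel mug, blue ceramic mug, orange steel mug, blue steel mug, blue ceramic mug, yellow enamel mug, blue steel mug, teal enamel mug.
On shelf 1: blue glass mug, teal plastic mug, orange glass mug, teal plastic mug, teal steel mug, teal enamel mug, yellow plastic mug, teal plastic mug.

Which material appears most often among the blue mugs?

enamel

Counts by material (restricted to blue mugs): enamel 3, steel 2, ceramic 2, glass 1, plastic 1.
The maximum is 3, held uniquely by enamel.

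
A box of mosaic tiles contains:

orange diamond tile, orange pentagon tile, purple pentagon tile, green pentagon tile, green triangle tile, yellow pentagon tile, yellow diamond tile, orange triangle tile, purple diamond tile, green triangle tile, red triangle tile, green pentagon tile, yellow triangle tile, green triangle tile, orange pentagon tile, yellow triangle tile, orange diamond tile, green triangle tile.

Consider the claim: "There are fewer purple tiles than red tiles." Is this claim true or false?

|purple tiles| = 2.
|red tiles| = 1.
The claim requires 2 < 1, which does not hold.

False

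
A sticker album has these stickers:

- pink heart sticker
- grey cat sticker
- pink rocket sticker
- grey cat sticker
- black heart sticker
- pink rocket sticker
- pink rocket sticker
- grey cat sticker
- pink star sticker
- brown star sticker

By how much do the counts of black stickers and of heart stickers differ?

1

black stickers: 1. heart stickers: 2.
|1 − 2| = 2 − 1 = 1.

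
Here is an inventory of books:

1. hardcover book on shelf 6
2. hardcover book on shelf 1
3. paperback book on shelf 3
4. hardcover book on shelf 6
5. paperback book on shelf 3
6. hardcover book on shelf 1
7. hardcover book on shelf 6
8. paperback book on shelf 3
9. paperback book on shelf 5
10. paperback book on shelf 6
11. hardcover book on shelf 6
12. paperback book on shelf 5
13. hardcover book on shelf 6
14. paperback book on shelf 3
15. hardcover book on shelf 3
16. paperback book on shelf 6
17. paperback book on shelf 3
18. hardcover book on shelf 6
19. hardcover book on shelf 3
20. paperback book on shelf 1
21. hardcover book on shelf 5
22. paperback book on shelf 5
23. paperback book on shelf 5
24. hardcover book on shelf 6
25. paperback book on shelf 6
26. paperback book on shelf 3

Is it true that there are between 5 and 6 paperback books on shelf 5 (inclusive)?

paperback books on shelf 5: 4.
The claim requires 5 ≤ 4 ≤ 6, which does not hold.

False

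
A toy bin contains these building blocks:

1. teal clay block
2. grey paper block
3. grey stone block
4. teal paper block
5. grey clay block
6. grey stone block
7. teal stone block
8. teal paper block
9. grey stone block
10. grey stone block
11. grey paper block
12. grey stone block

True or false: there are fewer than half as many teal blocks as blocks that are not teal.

There are 4 teal blocks.
There are 8 blocks that are not teal.
The claim requires 2 × 4 = 8 < 8, which does not hold.

False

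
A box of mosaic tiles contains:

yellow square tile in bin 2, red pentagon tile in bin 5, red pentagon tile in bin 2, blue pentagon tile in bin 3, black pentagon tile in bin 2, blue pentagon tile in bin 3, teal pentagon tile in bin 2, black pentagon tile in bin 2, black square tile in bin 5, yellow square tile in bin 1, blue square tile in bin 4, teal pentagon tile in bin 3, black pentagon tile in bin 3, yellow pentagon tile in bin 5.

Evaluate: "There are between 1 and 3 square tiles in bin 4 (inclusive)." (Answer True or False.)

True

square tiles in bin 4: 1.
The claim requires 1 ≤ 1 ≤ 3, which holds.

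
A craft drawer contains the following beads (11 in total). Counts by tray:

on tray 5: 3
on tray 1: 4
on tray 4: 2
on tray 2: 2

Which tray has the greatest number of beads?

tray 1

Counts by tray: tray 1→4, tray 5→3, tray 4→2, tray 2→2.
The maximum is 4, held uniquely by tray 1.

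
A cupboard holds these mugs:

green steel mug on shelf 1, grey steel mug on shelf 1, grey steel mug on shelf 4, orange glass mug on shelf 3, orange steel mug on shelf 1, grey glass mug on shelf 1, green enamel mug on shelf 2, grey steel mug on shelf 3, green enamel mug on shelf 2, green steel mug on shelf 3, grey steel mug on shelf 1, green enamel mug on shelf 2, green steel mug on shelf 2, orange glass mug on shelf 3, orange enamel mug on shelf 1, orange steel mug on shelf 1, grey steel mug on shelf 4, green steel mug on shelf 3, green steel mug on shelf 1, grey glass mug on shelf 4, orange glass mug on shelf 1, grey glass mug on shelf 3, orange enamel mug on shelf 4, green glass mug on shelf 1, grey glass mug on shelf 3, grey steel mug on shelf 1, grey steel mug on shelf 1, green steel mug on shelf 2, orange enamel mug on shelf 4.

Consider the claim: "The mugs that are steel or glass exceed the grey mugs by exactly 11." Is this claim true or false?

mugs that are steel or glass: 23.
grey mugs: 11.
The claim requires 23 − 11 (= 12) to equal 11, which does not hold.

False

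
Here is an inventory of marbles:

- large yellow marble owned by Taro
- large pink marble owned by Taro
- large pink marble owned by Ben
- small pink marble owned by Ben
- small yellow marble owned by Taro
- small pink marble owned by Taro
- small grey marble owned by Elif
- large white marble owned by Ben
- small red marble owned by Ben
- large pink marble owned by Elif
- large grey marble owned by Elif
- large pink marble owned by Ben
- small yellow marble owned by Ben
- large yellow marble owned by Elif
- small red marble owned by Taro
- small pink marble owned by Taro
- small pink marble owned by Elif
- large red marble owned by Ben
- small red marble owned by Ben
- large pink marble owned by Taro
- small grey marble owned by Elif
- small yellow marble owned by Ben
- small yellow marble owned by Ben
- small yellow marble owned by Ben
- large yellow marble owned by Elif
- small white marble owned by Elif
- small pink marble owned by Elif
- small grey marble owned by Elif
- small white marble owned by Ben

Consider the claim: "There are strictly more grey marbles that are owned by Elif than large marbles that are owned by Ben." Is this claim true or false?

grey marbles owned by Elif: 4.
large marbles owned by Ben: 4.
The claim requires 4 > 4, which does not hold.

False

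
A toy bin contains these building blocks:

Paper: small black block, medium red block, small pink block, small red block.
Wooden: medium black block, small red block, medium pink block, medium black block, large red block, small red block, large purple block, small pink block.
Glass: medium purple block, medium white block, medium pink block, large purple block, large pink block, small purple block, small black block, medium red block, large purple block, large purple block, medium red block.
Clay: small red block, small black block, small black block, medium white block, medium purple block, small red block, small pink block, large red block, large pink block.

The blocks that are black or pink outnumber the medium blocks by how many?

blocks that are black or pink: 13.
medium blocks: 11.
13 − 11 = 2.

2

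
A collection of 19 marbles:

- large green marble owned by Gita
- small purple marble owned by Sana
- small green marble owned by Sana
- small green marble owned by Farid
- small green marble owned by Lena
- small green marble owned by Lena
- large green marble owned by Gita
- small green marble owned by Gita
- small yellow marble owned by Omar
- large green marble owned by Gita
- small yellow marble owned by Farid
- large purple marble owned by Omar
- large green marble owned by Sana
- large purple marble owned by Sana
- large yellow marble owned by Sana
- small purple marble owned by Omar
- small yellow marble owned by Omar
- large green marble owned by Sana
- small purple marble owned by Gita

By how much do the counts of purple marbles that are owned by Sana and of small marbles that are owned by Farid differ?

purple marbles owned by Sana: 2. small marbles owned by Farid: 2.
|2 − 2| = 2 − 2 = 0.

0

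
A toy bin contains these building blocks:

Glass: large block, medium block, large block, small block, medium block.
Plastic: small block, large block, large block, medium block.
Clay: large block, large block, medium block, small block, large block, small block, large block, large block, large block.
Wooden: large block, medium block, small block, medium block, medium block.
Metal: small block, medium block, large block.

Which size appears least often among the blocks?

small

Counts by size: large 12, medium 8, small 6.
The minimum is 6, held uniquely by small.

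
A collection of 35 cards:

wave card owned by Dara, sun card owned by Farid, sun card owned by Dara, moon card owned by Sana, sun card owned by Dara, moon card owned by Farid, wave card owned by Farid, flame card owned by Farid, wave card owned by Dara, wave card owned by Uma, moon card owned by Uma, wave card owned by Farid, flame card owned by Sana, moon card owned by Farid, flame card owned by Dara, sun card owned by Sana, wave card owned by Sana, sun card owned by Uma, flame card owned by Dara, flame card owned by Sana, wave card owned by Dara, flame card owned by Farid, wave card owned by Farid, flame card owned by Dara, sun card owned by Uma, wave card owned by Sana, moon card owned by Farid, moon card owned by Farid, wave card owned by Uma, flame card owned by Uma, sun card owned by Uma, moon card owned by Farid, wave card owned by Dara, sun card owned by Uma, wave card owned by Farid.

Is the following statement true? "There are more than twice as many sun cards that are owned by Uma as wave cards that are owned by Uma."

sun cards owned by Uma: 4.
wave cards owned by Uma: 2.
The claim requires 4 > 2 × 2 = 4, which does not hold.

False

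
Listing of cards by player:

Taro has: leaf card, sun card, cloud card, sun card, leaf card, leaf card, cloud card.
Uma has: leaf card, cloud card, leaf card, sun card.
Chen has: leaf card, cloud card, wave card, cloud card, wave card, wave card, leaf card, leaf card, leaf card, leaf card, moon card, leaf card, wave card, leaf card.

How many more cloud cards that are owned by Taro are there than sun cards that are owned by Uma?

cloud cards owned by Taro: 2.
sun cards owned by Uma: 1.
2 − 1 = 1.

1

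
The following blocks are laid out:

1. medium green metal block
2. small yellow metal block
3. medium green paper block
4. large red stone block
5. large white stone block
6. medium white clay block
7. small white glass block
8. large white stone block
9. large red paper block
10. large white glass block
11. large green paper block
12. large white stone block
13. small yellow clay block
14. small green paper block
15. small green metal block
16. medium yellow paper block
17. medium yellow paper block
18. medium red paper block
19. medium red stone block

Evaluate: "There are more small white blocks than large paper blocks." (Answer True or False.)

False

small white blocks: 1.
large paper blocks: 2.
The claim requires 1 > 2, which does not hold.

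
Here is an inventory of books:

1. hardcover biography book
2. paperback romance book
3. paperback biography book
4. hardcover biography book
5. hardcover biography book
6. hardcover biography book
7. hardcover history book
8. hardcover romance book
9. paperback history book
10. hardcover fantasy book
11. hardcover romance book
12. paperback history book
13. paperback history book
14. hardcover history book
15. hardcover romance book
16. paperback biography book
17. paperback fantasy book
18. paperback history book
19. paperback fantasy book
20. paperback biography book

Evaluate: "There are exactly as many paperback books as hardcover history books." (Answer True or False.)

There are 10 paperback books.
There are 2 hardcover history books.
The claim requires 10 = 2, which does not hold.

False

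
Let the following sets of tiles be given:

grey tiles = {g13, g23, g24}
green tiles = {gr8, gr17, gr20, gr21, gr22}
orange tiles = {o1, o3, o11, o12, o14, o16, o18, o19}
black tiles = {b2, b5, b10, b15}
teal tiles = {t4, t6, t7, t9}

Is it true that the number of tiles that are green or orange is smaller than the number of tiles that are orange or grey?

|tiles that are green or orange| = 13.
|tiles that are orange or grey| = 11.
The claim requires 13 < 11, which does not hold.

False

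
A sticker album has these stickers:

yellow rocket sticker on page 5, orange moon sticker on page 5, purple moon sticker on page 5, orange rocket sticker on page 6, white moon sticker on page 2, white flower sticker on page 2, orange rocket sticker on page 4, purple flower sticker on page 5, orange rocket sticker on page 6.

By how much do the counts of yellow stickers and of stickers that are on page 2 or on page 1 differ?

yellow stickers: 1. stickers on page 2 or on page 1: 2.
|1 − 2| = 2 − 1 = 1.

1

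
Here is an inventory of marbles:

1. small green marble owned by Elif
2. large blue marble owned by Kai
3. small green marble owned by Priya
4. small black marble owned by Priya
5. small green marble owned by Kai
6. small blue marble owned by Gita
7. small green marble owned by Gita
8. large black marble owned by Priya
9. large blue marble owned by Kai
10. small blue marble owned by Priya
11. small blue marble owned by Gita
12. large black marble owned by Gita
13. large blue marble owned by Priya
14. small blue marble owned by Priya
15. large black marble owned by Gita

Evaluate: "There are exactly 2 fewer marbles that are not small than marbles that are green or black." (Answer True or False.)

marbles that are not small: 6.
marbles that are green or black: 8.
The claim requires 8 − 6 (= 2) to equal 2, which holds.

True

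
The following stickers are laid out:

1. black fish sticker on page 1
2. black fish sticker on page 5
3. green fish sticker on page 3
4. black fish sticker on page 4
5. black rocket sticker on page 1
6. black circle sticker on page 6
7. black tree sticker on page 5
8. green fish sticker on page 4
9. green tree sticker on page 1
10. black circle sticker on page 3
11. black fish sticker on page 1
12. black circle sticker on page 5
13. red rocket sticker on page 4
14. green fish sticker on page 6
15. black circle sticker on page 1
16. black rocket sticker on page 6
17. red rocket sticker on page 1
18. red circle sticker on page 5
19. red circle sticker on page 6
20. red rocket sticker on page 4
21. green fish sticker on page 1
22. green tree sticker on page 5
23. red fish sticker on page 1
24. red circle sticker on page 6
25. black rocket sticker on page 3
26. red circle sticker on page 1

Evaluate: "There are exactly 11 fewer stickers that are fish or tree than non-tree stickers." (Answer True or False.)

|stickers that are fish or tree| = 12.
|non-tree stickers| = 23.
The claim requires 23 − 12 (= 11) to equal 11, which holds.

True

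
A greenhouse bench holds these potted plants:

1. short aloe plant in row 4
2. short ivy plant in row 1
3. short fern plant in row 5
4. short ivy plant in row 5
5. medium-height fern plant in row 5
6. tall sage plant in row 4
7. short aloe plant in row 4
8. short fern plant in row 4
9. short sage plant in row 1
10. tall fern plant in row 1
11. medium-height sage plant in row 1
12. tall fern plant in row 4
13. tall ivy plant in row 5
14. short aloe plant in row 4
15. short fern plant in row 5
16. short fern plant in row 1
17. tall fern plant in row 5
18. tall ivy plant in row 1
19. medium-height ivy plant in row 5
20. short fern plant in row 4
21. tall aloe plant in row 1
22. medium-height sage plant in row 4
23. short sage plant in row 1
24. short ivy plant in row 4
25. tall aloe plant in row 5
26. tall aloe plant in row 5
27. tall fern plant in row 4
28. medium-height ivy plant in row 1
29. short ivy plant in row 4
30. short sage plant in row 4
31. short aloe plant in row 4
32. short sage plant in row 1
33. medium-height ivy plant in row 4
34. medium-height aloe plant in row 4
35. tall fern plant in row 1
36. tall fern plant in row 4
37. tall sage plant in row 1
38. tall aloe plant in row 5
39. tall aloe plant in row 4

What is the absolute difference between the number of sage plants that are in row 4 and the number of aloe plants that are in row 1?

2

sage plants in row 4: 3. aloe plants in row 1: 1.
|3 − 1| = 3 − 1 = 2.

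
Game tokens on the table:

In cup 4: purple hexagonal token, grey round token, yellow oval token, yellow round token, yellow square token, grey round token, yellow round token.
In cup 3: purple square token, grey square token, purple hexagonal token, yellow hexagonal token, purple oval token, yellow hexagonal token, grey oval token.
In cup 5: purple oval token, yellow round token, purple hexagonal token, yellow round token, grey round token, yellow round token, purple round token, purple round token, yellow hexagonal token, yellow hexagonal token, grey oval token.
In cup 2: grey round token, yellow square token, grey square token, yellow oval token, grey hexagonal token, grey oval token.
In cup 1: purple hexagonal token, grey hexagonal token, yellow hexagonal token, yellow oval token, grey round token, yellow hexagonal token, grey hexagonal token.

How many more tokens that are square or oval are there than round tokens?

tokens that are square or oval: 13.
round tokens: 12.
13 − 12 = 1.

1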